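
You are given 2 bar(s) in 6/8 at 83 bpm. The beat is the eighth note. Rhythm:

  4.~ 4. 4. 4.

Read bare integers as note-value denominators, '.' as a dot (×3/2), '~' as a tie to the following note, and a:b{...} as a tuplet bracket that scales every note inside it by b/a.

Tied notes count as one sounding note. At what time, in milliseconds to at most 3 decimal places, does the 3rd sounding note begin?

note 3 onset = 9b = 6506.024ms

1. 0.0ms @ 0 + 4337.349ms (6)
2. 4337.349ms @ 6 + 2168.675ms (3)
3. 6506.024ms @ 9 + 2168.675ms (3)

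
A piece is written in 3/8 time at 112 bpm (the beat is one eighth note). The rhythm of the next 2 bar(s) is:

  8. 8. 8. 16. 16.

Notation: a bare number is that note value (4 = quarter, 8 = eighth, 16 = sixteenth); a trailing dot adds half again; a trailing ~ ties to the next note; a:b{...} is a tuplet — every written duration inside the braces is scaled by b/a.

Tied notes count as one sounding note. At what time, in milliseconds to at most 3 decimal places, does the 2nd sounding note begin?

1. 0.0ms @ 0 + 803.571ms (3/2)
2. 803.571ms @ 3/2 + 803.571ms (3/2)
3. 1607.143ms @ 3 + 803.571ms (3/2)
4. 2410.714ms @ 9/2 + 401.786ms (3/4)
5. 2812.5ms @ 21/4 + 401.786ms (3/4)

note 2 onset = 3/2b = 803.571ms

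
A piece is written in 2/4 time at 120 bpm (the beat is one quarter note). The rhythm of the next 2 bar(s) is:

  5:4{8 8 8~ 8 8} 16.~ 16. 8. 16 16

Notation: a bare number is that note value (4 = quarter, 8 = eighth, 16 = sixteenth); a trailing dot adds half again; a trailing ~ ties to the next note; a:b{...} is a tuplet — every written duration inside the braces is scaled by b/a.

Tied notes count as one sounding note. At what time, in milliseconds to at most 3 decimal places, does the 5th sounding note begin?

note 5 onset = 2b = 1000.0ms

1. 0.0ms @ 0 + 200.0ms (2/5)
2. 200.0ms @ 2/5 + 200.0ms (2/5)
3. 400.0ms @ 4/5 + 400.0ms (4/5)
4. 800.0ms @ 8/5 + 200.0ms (2/5)
5. 1000.0ms @ 2 + 375.0ms (3/4)
6. 1375.0ms @ 11/4 + 375.0ms (3/4)
7. 1750.0ms @ 7/2 + 125.0ms (1/4)
8. 1875.0ms @ 15/4 + 125.0ms (1/4)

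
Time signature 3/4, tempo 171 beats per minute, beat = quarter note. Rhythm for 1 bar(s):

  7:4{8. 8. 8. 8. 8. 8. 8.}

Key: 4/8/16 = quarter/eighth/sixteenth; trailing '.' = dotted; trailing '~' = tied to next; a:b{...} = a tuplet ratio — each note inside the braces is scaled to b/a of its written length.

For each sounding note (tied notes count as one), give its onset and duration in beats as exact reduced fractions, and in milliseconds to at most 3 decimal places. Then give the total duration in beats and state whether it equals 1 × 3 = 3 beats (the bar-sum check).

1) 0.0ms=0b +150.376ms=3/7b
2) 150.376ms=3/7b +150.376ms=3/7b
3) 300.752ms=6/7b +150.376ms=3/7b
4) 451.128ms=9/7b +150.376ms=3/7b
5) 601.504ms=12/7b +150.376ms=3/7b
6) 751.88ms=15/7b +150.376ms=3/7b
7) 902.256ms=18/7b +150.376ms=3/7b
Σ=3b of 3 (171bpm 3/4) — PASS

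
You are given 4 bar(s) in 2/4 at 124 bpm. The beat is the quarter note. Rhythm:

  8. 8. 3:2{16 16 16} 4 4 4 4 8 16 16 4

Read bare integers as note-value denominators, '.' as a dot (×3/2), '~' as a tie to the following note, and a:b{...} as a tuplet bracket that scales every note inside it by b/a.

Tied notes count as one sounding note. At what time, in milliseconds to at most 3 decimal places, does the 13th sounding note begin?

1. 0.0ms @ 0 + 362.903ms (3/4)
2. 362.903ms @ 3/4 + 362.903ms (3/4)
3. 725.806ms @ 3/2 + 80.645ms (1/6)
4. 806.452ms @ 5/3 + 80.645ms (1/6)
5. 887.097ms @ 11/6 + 80.645ms (1/6)
6. 967.742ms @ 2 + 483.871ms (1)
7. 1451.613ms @ 3 + 483.871ms (1)
8. 1935.484ms @ 4 + 483.871ms (1)
9. 2419.355ms @ 5 + 483.871ms (1)
10. 2903.226ms @ 6 + 241.935ms (1/2)
11. 3145.161ms @ 13/2 + 120.968ms (1/4)
12. 3266.129ms @ 27/4 + 120.968ms (1/4)
13. 3387.097ms @ 7 + 483.871ms (1)

note 13 onset = 7b = 3387.097ms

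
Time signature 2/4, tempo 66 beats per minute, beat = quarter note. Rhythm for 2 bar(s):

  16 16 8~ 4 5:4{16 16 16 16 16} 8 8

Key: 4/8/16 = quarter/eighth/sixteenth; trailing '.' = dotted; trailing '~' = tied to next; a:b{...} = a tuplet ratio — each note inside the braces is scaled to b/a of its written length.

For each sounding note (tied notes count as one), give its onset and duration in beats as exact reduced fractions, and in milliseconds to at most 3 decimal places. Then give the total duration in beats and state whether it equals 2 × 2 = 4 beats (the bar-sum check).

1) 0.0ms=0b +227.273ms=1/4b
2) 227.273ms=1/4b +227.273ms=1/4b
3) 454.545ms=1/2b +1363.636ms=3/2b
4) 1818.182ms=2b +181.818ms=1/5b
5) 2000.0ms=11/5b +181.818ms=1/5b
6) 2181.818ms=12/5b +181.818ms=1/5b
7) 2363.636ms=13/5b +181.818ms=1/5b
8) 2545.455ms=14/5b +181.818ms=1/5b
9) 2727.273ms=3b +454.545ms=1/2b
10) 3181.818ms=7/2b +454.545ms=1/2b
Σ=4b of 4 (66bpm 2/4) — PASS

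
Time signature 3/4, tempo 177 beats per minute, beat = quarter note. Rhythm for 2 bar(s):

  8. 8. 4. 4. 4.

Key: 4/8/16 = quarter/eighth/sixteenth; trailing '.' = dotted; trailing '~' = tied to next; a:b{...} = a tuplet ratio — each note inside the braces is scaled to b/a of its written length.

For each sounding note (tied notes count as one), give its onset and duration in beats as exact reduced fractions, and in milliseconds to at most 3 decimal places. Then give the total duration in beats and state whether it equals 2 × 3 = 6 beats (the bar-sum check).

1) 0.0ms=0b +254.237ms=3/4b
2) 254.237ms=3/4b +254.237ms=3/4b
3) 508.475ms=3/2b +508.475ms=3/2b
4) 1016.949ms=3b +508.475ms=3/2b
5) 1525.424ms=9/2b +508.475ms=3/2b
Σ=6b of 6 (177bpm 3/4) — PASS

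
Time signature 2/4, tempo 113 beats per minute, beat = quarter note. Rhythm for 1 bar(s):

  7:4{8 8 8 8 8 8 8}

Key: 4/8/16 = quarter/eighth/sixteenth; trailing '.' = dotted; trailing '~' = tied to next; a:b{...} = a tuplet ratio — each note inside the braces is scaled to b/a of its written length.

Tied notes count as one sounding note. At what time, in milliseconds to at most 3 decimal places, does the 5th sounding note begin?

note 5 onset = 8/7b = 606.827ms

1. 0.0ms @ 0 + 151.707ms (2/7)
2. 151.707ms @ 2/7 + 151.707ms (2/7)
3. 303.413ms @ 4/7 + 151.707ms (2/7)
4. 455.12ms @ 6/7 + 151.707ms (2/7)
5. 606.827ms @ 8/7 + 151.707ms (2/7)
6. 758.534ms @ 10/7 + 151.707ms (2/7)
7. 910.24ms @ 12/7 + 151.707ms (2/7)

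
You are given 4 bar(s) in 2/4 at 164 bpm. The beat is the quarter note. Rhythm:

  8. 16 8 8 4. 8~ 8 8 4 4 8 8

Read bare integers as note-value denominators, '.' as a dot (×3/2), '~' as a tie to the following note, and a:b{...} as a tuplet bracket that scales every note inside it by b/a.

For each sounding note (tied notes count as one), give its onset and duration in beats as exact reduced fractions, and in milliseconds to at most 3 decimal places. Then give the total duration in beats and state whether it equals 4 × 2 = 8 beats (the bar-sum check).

1) 0.0ms=0b +274.39ms=3/4b
2) 274.39ms=3/4b +91.463ms=1/4b
3) 365.854ms=1b +182.927ms=1/2b
4) 548.78ms=3/2b +182.927ms=1/2b
5) 731.707ms=2b +548.78ms=3/2b
6) 1280.488ms=7/2b +365.854ms=1b
7) 1646.341ms=9/2b +182.927ms=1/2b
8) 1829.268ms=5b +365.854ms=1b
9) 2195.122ms=6b +365.854ms=1b
10) 2560.976ms=7b +182.927ms=1/2b
11) 2743.902ms=15/2b +182.927ms=1/2b
Σ=8b of 8 (164bpm 2/4) — PASS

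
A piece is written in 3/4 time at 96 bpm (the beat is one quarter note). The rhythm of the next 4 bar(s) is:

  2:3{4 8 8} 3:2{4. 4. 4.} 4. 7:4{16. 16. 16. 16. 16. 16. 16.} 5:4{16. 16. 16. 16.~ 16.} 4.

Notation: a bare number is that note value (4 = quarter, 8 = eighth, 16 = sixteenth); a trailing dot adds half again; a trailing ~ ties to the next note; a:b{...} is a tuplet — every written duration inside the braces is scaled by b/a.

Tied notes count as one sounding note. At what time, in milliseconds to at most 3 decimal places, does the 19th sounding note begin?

note 19 onset = 21/2b = 6562.5ms

1. 0.0ms @ 0 + 937.5ms (3/2)
2. 937.5ms @ 3/2 + 468.75ms (3/4)
3. 1406.25ms @ 9/4 + 468.75ms (3/4)
4. 1875.0ms @ 3 + 625.0ms (1)
5. 2500.0ms @ 4 + 625.0ms (1)
6. 3125.0ms @ 5 + 625.0ms (1)
7. 3750.0ms @ 6 + 937.5ms (3/2)
8. 4687.5ms @ 15/2 + 133.929ms (3/14)
9. 4821.429ms @ 54/7 + 133.929ms (3/14)
10. 4955.357ms @ 111/14 + 133.929ms (3/14)
11. 5089.286ms @ 57/7 + 133.929ms (3/14)
12. 5223.214ms @ 117/14 + 133.929ms (3/14)
13. 5357.143ms @ 60/7 + 133.929ms (3/14)
14. 5491.071ms @ 123/14 + 133.929ms (3/14)
15. 5625.0ms @ 9 + 187.5ms (3/10)
16. 5812.5ms @ 93/10 + 187.5ms (3/10)
17. 6000.0ms @ 48/5 + 187.5ms (3/10)
18. 6187.5ms @ 99/10 + 375.0ms (3/5)
19. 6562.5ms @ 21/2 + 937.5ms (3/2)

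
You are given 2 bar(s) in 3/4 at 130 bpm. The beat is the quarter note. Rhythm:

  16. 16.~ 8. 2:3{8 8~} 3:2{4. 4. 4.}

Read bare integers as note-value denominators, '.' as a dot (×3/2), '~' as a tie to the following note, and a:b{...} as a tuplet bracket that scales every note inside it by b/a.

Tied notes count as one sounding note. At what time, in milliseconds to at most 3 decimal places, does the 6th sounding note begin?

note 6 onset = 5b = 2307.692ms

1. 0.0ms @ 0 + 173.077ms (3/8)
2. 173.077ms @ 3/8 + 519.231ms (9/8)
3. 692.308ms @ 3/2 + 346.154ms (3/4)
4. 1038.462ms @ 9/4 + 807.692ms (7/4)
5. 1846.154ms @ 4 + 461.538ms (1)
6. 2307.692ms @ 5 + 461.538ms (1)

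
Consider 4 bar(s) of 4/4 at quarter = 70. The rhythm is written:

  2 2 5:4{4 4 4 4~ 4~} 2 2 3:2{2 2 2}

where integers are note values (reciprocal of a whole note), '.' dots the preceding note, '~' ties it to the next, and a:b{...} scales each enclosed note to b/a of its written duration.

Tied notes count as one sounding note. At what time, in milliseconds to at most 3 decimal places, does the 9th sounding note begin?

note 9 onset = 40/3b = 11428.571ms

1. 0.0ms @ 0 + 1714.286ms (2)
2. 1714.286ms @ 2 + 1714.286ms (2)
3. 3428.571ms @ 4 + 685.714ms (4/5)
4. 4114.286ms @ 24/5 + 685.714ms (4/5)
5. 4800.0ms @ 28/5 + 685.714ms (4/5)
6. 5485.714ms @ 32/5 + 3085.714ms (18/5)
7. 8571.429ms @ 10 + 1714.286ms (2)
8. 10285.714ms @ 12 + 1142.857ms (4/3)
9. 11428.571ms @ 40/3 + 1142.857ms (4/3)
10. 12571.429ms @ 44/3 + 1142.857ms (4/3)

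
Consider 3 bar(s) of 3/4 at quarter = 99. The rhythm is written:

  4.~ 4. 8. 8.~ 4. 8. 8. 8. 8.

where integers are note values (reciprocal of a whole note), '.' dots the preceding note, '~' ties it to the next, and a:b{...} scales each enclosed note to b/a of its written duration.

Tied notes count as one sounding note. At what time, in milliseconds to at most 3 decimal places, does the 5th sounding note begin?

1. 0.0ms @ 0 + 1818.182ms (3)
2. 1818.182ms @ 3 + 454.545ms (3/4)
3. 2272.727ms @ 15/4 + 1363.636ms (9/4)
4. 3636.364ms @ 6 + 454.545ms (3/4)
5. 4090.909ms @ 27/4 + 454.545ms (3/4)
6. 4545.455ms @ 15/2 + 454.545ms (3/4)
7. 5000.0ms @ 33/4 + 454.545ms (3/4)

note 5 onset = 27/4b = 4090.909ms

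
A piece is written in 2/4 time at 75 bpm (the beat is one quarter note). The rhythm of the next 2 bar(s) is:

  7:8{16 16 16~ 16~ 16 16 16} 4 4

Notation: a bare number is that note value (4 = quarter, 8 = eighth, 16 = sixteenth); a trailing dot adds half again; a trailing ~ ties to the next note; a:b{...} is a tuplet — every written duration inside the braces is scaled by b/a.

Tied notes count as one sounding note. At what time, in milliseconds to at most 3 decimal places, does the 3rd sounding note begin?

note 3 onset = 4/7b = 457.143ms

1. 0.0ms @ 0 + 228.571ms (2/7)
2. 228.571ms @ 2/7 + 228.571ms (2/7)
3. 457.143ms @ 4/7 + 685.714ms (6/7)
4. 1142.857ms @ 10/7 + 228.571ms (2/7)
5. 1371.429ms @ 12/7 + 228.571ms (2/7)
6. 1600.0ms @ 2 + 800.0ms (1)
7. 2400.0ms @ 3 + 800.0ms (1)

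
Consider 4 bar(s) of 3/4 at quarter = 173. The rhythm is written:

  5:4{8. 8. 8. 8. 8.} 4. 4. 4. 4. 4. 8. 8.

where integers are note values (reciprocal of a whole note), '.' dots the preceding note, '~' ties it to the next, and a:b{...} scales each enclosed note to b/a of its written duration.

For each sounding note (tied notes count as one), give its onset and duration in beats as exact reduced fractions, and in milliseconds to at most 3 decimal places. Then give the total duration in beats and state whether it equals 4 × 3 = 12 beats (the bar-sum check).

1) 0.0ms=0b +208.092ms=3/5b
2) 208.092ms=3/5b +208.092ms=3/5b
3) 416.185ms=6/5b +208.092ms=3/5b
4) 624.277ms=9/5b +208.092ms=3/5b
5) 832.37ms=12/5b +208.092ms=3/5b
6) 1040.462ms=3b +520.231ms=3/2b
7) 1560.694ms=9/2b +520.231ms=3/2b
8) 2080.925ms=6b +520.231ms=3/2b
9) 2601.156ms=15/2b +520.231ms=3/2b
10) 3121.387ms=9b +520.231ms=3/2b
11) 3641.618ms=21/2b +260.116ms=3/4b
12) 3901.734ms=45/4b +260.116ms=3/4b
Σ=12b of 12 (173bpm 3/4) — PASS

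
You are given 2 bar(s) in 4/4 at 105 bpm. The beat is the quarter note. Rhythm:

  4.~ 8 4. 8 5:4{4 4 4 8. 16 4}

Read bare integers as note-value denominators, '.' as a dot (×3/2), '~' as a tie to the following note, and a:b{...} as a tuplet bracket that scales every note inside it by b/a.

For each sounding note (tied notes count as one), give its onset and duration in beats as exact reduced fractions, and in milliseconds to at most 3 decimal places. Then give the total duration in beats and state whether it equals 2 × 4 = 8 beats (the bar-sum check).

1) 0.0ms=0b +1142.857ms=2b
2) 1142.857ms=2b +857.143ms=3/2b
3) 2000.0ms=7/2b +285.714ms=1/2b
4) 2285.714ms=4b +457.143ms=4/5b
5) 2742.857ms=24/5b +457.143ms=4/5b
6) 3200.0ms=28/5b +457.143ms=4/5b
7) 3657.143ms=32/5b +342.857ms=3/5b
8) 4000.0ms=7b +114.286ms=1/5b
9) 4114.286ms=36/5b +457.143ms=4/5b
Σ=8b of 8 (105bpm 4/4) — PASS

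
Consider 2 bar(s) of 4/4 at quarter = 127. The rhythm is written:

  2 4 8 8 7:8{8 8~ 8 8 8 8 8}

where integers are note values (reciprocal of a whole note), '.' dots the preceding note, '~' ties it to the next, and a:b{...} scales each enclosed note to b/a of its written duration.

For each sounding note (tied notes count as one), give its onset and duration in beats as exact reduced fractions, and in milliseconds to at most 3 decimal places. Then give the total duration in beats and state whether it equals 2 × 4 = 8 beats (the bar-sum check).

1) 0.0ms=0b +944.882ms=2b
2) 944.882ms=2b +472.441ms=1b
3) 1417.323ms=3b +236.22ms=1/2b
4) 1653.543ms=7/2b +236.22ms=1/2b
5) 1889.764ms=4b +269.966ms=4/7b
6) 2159.73ms=32/7b +539.933ms=8/7b
7) 2699.663ms=40/7b +269.966ms=4/7b
8) 2969.629ms=44/7b +269.966ms=4/7b
9) 3239.595ms=48/7b +269.966ms=4/7b
10) 3509.561ms=52/7b +269.966ms=4/7b
Σ=8b of 8 (127bpm 4/4) — PASS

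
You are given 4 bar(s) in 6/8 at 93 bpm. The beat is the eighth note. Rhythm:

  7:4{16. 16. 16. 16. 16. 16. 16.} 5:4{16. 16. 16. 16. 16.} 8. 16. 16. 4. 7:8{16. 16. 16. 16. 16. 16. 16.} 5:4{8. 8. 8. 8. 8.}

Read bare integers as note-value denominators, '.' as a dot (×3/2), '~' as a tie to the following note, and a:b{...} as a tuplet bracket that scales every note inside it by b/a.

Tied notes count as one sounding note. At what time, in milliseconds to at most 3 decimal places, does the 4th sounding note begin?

note 4 onset = 9/7b = 829.493ms

1. 0.0ms @ 0 + 276.498ms (3/7)
2. 276.498ms @ 3/7 + 276.498ms (3/7)
3. 552.995ms @ 6/7 + 276.498ms (3/7)
4. 829.493ms @ 9/7 + 276.498ms (3/7)
5. 1105.991ms @ 12/7 + 276.498ms (3/7)
6. 1382.488ms @ 15/7 + 276.498ms (3/7)
7. 1658.986ms @ 18/7 + 276.498ms (3/7)
8. 1935.484ms @ 3 + 387.097ms (3/5)
9. 2322.581ms @ 18/5 + 387.097ms (3/5)
10. 2709.677ms @ 21/5 + 387.097ms (3/5)
11. 3096.774ms @ 24/5 + 387.097ms (3/5)
12. 3483.871ms @ 27/5 + 387.097ms (3/5)
13. 3870.968ms @ 6 + 967.742ms (3/2)
14. 4838.71ms @ 15/2 + 483.871ms (3/4)
15. 5322.581ms @ 33/4 + 483.871ms (3/4)
16. 5806.452ms @ 9 + 1935.484ms (3)
17. 7741.935ms @ 12 + 552.995ms (6/7)
18. 8294.931ms @ 90/7 + 552.995ms (6/7)
19. 8847.926ms @ 96/7 + 552.995ms (6/7)
20. 9400.922ms @ 102/7 + 552.995ms (6/7)
21. 9953.917ms @ 108/7 + 552.995ms (6/7)
22. 10506.912ms @ 114/7 + 552.995ms (6/7)
23. 11059.908ms @ 120/7 + 552.995ms (6/7)
24. 11612.903ms @ 18 + 774.194ms (6/5)
25. 12387.097ms @ 96/5 + 774.194ms (6/5)
26. 13161.29ms @ 102/5 + 774.194ms (6/5)
27. 13935.484ms @ 108/5 + 774.194ms (6/5)
28. 14709.677ms @ 114/5 + 774.194ms (6/5)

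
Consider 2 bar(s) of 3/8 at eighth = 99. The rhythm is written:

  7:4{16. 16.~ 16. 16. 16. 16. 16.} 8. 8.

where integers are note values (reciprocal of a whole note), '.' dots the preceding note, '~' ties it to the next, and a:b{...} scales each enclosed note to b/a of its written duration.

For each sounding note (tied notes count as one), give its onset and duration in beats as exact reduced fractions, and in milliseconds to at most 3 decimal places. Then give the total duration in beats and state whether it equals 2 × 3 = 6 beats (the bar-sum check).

1) 0.0ms=0b +259.74ms=3/7b
2) 259.74ms=3/7b +519.481ms=6/7b
3) 779.221ms=9/7b +259.74ms=3/7b
4) 1038.961ms=12/7b +259.74ms=3/7b
5) 1298.701ms=15/7b +259.74ms=3/7b
6) 1558.442ms=18/7b +259.74ms=3/7b
7) 1818.182ms=3b +909.091ms=3/2b
8) 2727.273ms=9/2b +909.091ms=3/2b
Σ=6b of 6 (99bpm 3/8) — PASS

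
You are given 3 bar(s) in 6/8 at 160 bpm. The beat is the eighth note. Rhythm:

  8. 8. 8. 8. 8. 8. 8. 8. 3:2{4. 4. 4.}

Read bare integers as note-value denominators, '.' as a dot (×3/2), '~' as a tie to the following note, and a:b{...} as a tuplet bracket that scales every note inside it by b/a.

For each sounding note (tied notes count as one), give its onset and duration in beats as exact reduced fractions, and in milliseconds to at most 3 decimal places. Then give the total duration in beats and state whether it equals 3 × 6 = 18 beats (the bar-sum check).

1) 0.0ms=0b +562.5ms=3/2b
2) 562.5ms=3/2b +562.5ms=3/2b
3) 1125.0ms=3b +562.5ms=3/2b
4) 1687.5ms=9/2b +562.5ms=3/2b
5) 2250.0ms=6b +562.5ms=3/2b
6) 2812.5ms=15/2b +562.5ms=3/2b
7) 3375.0ms=9b +562.5ms=3/2b
8) 3937.5ms=21/2b +562.5ms=3/2b
9) 4500.0ms=12b +750.0ms=2b
10) 5250.0ms=14b +750.0ms=2b
11) 6000.0ms=16b +750.0ms=2b
Σ=18b of 18 (160bpm 6/8) — PASS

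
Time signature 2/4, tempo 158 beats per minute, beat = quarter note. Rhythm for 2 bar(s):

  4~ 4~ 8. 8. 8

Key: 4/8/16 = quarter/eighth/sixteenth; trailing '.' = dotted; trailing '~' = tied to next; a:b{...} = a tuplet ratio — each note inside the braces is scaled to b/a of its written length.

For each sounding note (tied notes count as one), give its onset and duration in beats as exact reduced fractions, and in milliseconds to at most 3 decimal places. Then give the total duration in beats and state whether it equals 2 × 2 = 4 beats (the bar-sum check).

1) 0.0ms=0b +1044.304ms=11/4b
2) 1044.304ms=11/4b +284.81ms=3/4b
3) 1329.114ms=7/2b +189.873ms=1/2b
Σ=4b of 4 (158bpm 2/4) — PASS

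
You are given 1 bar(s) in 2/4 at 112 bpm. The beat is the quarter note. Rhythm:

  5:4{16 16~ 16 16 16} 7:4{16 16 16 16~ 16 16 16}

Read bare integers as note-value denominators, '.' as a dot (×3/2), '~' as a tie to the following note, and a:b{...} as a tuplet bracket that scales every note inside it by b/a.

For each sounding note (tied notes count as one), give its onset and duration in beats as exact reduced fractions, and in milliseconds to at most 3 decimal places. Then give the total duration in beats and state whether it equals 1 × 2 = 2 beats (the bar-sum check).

1) 0.0ms=0b +107.143ms=1/5b
2) 107.143ms=1/5b +214.286ms=2/5b
3) 321.429ms=3/5b +107.143ms=1/5b
4) 428.571ms=4/5b +107.143ms=1/5b
5) 535.714ms=1b +76.531ms=1/7b
6) 612.245ms=8/7b +76.531ms=1/7b
7) 688.776ms=9/7b +76.531ms=1/7b
8) 765.306ms=10/7b +153.061ms=2/7b
9) 918.367ms=12/7b +76.531ms=1/7b
10) 994.898ms=13/7b +76.531ms=1/7b
Σ=2b of 2 (112bpm 2/4) — PASS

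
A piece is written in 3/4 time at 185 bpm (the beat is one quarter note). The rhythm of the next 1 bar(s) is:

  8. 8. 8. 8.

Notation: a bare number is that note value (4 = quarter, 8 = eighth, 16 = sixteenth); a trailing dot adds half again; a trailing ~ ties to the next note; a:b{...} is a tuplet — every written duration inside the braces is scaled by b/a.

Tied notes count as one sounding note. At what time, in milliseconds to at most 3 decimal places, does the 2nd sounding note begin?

note 2 onset = 3/4b = 243.243ms

1. 0.0ms @ 0 + 243.243ms (3/4)
2. 243.243ms @ 3/4 + 243.243ms (3/4)
3. 486.486ms @ 3/2 + 243.243ms (3/4)
4. 729.73ms @ 9/4 + 243.243ms (3/4)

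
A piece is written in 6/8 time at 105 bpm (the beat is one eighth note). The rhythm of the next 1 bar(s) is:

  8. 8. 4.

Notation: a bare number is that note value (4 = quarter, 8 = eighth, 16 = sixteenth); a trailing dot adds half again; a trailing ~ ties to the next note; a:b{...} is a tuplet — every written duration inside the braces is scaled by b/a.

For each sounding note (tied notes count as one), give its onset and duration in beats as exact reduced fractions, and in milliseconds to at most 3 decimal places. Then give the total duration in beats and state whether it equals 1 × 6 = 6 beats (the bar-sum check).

1) 0.0ms=0b +857.143ms=3/2b
2) 857.143ms=3/2b +857.143ms=3/2b
3) 1714.286ms=3b +1714.286ms=3b
Σ=6b of 6 (105bpm 6/8) — PASS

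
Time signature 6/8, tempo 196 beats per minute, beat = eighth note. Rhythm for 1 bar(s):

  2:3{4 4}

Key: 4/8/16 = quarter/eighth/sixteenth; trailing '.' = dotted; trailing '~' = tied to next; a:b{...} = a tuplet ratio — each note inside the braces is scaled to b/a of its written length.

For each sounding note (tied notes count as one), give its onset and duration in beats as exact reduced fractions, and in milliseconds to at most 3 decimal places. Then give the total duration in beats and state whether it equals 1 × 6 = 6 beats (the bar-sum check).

1) 0.0ms=0b +918.367ms=3b
2) 918.367ms=3b +918.367ms=3b
Σ=6b of 6 (196bpm 6/8) — PASS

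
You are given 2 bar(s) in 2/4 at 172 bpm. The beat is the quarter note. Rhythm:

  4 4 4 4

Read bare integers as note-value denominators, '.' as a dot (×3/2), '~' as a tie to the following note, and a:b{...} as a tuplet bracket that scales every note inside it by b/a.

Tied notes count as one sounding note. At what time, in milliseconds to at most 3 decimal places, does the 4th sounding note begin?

note 4 onset = 3b = 1046.512ms

1. 0.0ms @ 0 + 348.837ms (1)
2. 348.837ms @ 1 + 348.837ms (1)
3. 697.674ms @ 2 + 348.837ms (1)
4. 1046.512ms @ 3 + 348.837ms (1)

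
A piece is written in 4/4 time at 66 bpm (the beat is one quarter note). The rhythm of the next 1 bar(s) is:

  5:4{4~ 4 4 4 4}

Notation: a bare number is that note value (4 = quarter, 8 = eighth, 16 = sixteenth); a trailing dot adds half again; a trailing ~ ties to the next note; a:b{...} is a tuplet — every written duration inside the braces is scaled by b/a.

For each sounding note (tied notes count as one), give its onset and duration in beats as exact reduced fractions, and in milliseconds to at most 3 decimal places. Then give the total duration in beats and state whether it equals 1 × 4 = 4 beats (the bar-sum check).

1) 0.0ms=0b +1454.545ms=8/5b
2) 1454.545ms=8/5b +727.273ms=4/5b
3) 2181.818ms=12/5b +727.273ms=4/5b
4) 2909.091ms=16/5b +727.273ms=4/5b
Σ=4b of 4 (66bpm 4/4) — PASS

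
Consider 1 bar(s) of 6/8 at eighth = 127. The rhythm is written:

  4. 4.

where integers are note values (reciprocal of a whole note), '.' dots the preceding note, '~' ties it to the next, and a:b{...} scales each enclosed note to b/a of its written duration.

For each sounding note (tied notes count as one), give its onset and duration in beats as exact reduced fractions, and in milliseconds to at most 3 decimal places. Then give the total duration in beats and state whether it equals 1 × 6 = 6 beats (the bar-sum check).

1) 0.0ms=0b +1417.323ms=3b
2) 1417.323ms=3b +1417.323ms=3b
Σ=6b of 6 (127bpm 6/8) — PASS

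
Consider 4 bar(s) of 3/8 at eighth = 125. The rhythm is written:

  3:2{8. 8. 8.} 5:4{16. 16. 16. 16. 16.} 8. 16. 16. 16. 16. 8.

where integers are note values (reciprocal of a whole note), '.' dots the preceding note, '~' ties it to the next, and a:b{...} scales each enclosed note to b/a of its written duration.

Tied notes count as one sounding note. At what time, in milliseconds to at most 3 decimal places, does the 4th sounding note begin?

1. 0.0ms @ 0 + 480.0ms (1)
2. 480.0ms @ 1 + 480.0ms (1)
3. 960.0ms @ 2 + 480.0ms (1)
4. 1440.0ms @ 3 + 288.0ms (3/5)
5. 1728.0ms @ 18/5 + 288.0ms (3/5)
6. 2016.0ms @ 21/5 + 288.0ms (3/5)
7. 2304.0ms @ 24/5 + 288.0ms (3/5)
8. 2592.0ms @ 27/5 + 288.0ms (3/5)
9. 2880.0ms @ 6 + 720.0ms (3/2)
10. 3600.0ms @ 15/2 + 360.0ms (3/4)
11. 3960.0ms @ 33/4 + 360.0ms (3/4)
12. 4320.0ms @ 9 + 360.0ms (3/4)
13. 4680.0ms @ 39/4 + 360.0ms (3/4)
14. 5040.0ms @ 21/2 + 720.0ms (3/2)

note 4 onset = 3b = 1440.0ms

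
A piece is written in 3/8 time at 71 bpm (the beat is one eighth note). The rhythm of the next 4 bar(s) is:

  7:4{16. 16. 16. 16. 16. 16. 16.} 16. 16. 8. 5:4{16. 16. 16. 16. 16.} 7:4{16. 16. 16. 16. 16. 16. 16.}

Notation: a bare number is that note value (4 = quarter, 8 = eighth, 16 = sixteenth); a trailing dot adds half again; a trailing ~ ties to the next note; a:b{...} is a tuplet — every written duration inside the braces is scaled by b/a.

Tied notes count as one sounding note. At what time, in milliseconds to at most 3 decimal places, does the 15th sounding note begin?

1. 0.0ms @ 0 + 362.173ms (3/7)
2. 362.173ms @ 3/7 + 362.173ms (3/7)
3. 724.346ms @ 6/7 + 362.173ms (3/7)
4. 1086.519ms @ 9/7 + 362.173ms (3/7)
5. 1448.692ms @ 12/7 + 362.173ms (3/7)
6. 1810.865ms @ 15/7 + 362.173ms (3/7)
7. 2173.038ms @ 18/7 + 362.173ms (3/7)
8. 2535.211ms @ 3 + 633.803ms (3/4)
9. 3169.014ms @ 15/4 + 633.803ms (3/4)
10. 3802.817ms @ 9/2 + 1267.606ms (3/2)
11. 5070.423ms @ 6 + 507.042ms (3/5)
12. 5577.465ms @ 33/5 + 507.042ms (3/5)
13. 6084.507ms @ 36/5 + 507.042ms (3/5)
14. 6591.549ms @ 39/5 + 507.042ms (3/5)
15. 7098.592ms @ 42/5 + 507.042ms (3/5)
16. 7605.634ms @ 9 + 362.173ms (3/7)
17. 7967.807ms @ 66/7 + 362.173ms (3/7)
18. 8329.98ms @ 69/7 + 362.173ms (3/7)
19. 8692.153ms @ 72/7 + 362.173ms (3/7)
20. 9054.326ms @ 75/7 + 362.173ms (3/7)
21. 9416.499ms @ 78/7 + 362.173ms (3/7)
22. 9778.672ms @ 81/7 + 362.173ms (3/7)

note 15 onset = 42/5b = 7098.592ms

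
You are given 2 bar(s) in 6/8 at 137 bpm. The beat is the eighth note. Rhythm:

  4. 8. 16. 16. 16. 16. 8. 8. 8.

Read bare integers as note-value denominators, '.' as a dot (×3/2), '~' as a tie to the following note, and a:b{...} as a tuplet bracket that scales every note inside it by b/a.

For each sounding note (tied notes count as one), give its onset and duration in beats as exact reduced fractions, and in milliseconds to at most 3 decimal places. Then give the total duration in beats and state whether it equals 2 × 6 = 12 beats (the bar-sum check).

1) 0.0ms=0b +1313.869ms=3b
2) 1313.869ms=3b +656.934ms=3/2b
3) 1970.803ms=9/2b +328.467ms=3/4b
4) 2299.27ms=21/4b +328.467ms=3/4b
5) 2627.737ms=6b +328.467ms=3/4b
6) 2956.204ms=27/4b +328.467ms=3/4b
7) 3284.672ms=15/2b +656.934ms=3/2b
8) 3941.606ms=9b +656.934ms=3/2b
9) 4598.54ms=21/2b +656.934ms=3/2b
Σ=12b of 12 (137bpm 6/8) — PASS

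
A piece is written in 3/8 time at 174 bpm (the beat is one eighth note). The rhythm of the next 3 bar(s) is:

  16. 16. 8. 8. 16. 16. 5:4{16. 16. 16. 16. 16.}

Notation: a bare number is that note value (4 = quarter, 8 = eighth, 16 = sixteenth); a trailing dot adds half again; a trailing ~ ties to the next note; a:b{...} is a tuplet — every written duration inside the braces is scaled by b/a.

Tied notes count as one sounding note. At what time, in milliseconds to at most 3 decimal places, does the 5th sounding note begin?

1. 0.0ms @ 0 + 258.621ms (3/4)
2. 258.621ms @ 3/4 + 258.621ms (3/4)
3. 517.241ms @ 3/2 + 517.241ms (3/2)
4. 1034.483ms @ 3 + 517.241ms (3/2)
5. 1551.724ms @ 9/2 + 258.621ms (3/4)
6. 1810.345ms @ 21/4 + 258.621ms (3/4)
7. 2068.966ms @ 6 + 206.897ms (3/5)
8. 2275.862ms @ 33/5 + 206.897ms (3/5)
9. 2482.759ms @ 36/5 + 206.897ms (3/5)
10. 2689.655ms @ 39/5 + 206.897ms (3/5)
11. 2896.552ms @ 42/5 + 206.897ms (3/5)

note 5 onset = 9/2b = 1551.724ms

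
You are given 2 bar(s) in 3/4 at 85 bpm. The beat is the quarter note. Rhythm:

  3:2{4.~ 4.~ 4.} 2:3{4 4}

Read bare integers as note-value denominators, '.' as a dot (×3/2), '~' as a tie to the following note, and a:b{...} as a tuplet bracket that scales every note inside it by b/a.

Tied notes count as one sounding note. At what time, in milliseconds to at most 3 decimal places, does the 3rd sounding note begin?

1. 0.0ms @ 0 + 2117.647ms (3)
2. 2117.647ms @ 3 + 1058.824ms (3/2)
3. 3176.471ms @ 9/2 + 1058.824ms (3/2)

note 3 onset = 9/2b = 3176.471ms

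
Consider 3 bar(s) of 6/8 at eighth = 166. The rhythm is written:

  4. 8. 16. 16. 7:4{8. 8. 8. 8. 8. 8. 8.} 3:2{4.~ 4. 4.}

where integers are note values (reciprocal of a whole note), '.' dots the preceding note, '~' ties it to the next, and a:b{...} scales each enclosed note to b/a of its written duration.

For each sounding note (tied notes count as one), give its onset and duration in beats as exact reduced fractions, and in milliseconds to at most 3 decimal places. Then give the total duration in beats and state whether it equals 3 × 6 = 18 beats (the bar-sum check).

1) 0.0ms=0b +1084.337ms=3b
2) 1084.337ms=3b +542.169ms=3/2b
3) 1626.506ms=9/2b +271.084ms=3/4b
4) 1897.59ms=21/4b +271.084ms=3/4b
5) 2168.675ms=6b +309.811ms=6/7b
6) 2478.485ms=48/7b +309.811ms=6/7b
7) 2788.296ms=54/7b +309.811ms=6/7b
8) 3098.107ms=60/7b +309.811ms=6/7b
9) 3407.917ms=66/7b +309.811ms=6/7b
10) 3717.728ms=72/7b +309.811ms=6/7b
11) 4027.539ms=78/7b +309.811ms=6/7b
12) 4337.349ms=12b +1445.783ms=4b
13) 5783.133ms=16b +722.892ms=2b
Σ=18b of 18 (166bpm 6/8) — PASS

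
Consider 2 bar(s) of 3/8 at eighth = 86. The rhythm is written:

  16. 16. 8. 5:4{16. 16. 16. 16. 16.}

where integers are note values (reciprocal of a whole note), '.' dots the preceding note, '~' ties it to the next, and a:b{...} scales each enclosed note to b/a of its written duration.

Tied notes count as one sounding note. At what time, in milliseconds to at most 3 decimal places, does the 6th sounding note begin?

1. 0.0ms @ 0 + 523.256ms (3/4)
2. 523.256ms @ 3/4 + 523.256ms (3/4)
3. 1046.512ms @ 3/2 + 1046.512ms (3/2)
4. 2093.023ms @ 3 + 418.605ms (3/5)
5. 2511.628ms @ 18/5 + 418.605ms (3/5)
6. 2930.233ms @ 21/5 + 418.605ms (3/5)
7. 3348.837ms @ 24/5 + 418.605ms (3/5)
8. 3767.442ms @ 27/5 + 418.605ms (3/5)

note 6 onset = 21/5b = 2930.233ms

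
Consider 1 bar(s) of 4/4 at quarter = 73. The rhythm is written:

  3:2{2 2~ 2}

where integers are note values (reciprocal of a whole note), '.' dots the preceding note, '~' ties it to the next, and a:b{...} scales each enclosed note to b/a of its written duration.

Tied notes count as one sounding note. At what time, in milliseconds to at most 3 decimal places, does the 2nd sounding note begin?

1. 0.0ms @ 0 + 1095.89ms (4/3)
2. 1095.89ms @ 4/3 + 2191.781ms (8/3)

note 2 onset = 4/3b = 1095.89ms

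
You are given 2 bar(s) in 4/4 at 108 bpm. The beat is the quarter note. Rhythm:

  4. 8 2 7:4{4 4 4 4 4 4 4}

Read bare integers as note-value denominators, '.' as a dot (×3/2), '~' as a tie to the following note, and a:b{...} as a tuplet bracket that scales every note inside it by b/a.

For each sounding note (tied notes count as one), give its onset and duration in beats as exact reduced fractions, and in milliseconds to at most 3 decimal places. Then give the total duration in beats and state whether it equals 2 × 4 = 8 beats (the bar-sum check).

1) 0.0ms=0b +833.333ms=3/2b
2) 833.333ms=3/2b +277.778ms=1/2b
3) 1111.111ms=2b +1111.111ms=2b
4) 2222.222ms=4b +317.46ms=4/7b
5) 2539.683ms=32/7b +317.46ms=4/7b
6) 2857.143ms=36/7b +317.46ms=4/7b
7) 3174.603ms=40/7b +317.46ms=4/7b
8) 3492.063ms=44/7b +317.46ms=4/7b
9) 3809.524ms=48/7b +317.46ms=4/7b
10) 4126.984ms=52/7b +317.46ms=4/7b
Σ=8b of 8 (108bpm 4/4) — PASS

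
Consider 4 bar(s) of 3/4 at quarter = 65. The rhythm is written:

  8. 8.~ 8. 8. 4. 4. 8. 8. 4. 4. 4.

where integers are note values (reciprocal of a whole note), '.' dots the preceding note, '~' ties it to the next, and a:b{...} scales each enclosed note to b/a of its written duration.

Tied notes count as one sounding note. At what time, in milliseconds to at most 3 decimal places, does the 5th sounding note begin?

note 5 onset = 9/2b = 4153.846ms

1. 0.0ms @ 0 + 692.308ms (3/4)
2. 692.308ms @ 3/4 + 1384.615ms (3/2)
3. 2076.923ms @ 9/4 + 692.308ms (3/4)
4. 2769.231ms @ 3 + 1384.615ms (3/2)
5. 4153.846ms @ 9/2 + 1384.615ms (3/2)
6. 5538.462ms @ 6 + 692.308ms (3/4)
7. 6230.769ms @ 27/4 + 692.308ms (3/4)
8. 6923.077ms @ 15/2 + 1384.615ms (3/2)
9. 8307.692ms @ 9 + 1384.615ms (3/2)
10. 9692.308ms @ 21/2 + 1384.615ms (3/2)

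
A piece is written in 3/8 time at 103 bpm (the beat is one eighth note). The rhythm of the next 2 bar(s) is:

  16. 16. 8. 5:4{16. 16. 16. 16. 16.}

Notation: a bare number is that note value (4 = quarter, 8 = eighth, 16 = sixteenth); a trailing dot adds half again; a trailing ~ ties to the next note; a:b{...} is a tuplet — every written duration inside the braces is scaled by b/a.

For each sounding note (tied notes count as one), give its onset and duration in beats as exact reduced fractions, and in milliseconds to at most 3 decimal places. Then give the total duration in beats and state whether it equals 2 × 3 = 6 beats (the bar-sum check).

1) 0.0ms=0b +436.893ms=3/4b
2) 436.893ms=3/4b +436.893ms=3/4b
3) 873.786ms=3/2b +873.786ms=3/2b
4) 1747.573ms=3b +349.515ms=3/5b
5) 2097.087ms=18/5b +349.515ms=3/5b
6) 2446.602ms=21/5b +349.515ms=3/5b
7) 2796.117ms=24/5b +349.515ms=3/5b
8) 3145.631ms=27/5b +349.515ms=3/5b
Σ=6b of 6 (103bpm 3/8) — PASS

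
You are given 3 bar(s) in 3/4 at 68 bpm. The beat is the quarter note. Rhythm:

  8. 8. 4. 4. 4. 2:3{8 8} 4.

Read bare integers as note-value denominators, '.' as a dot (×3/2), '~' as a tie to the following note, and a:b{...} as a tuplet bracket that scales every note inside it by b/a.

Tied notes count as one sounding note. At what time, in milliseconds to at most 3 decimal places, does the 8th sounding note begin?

note 8 onset = 15/2b = 6617.647ms

1. 0.0ms @ 0 + 661.765ms (3/4)
2. 661.765ms @ 3/4 + 661.765ms (3/4)
3. 1323.529ms @ 3/2 + 1323.529ms (3/2)
4. 2647.059ms @ 3 + 1323.529ms (3/2)
5. 3970.588ms @ 9/2 + 1323.529ms (3/2)
6. 5294.118ms @ 6 + 661.765ms (3/4)
7. 5955.882ms @ 27/4 + 661.765ms (3/4)
8. 6617.647ms @ 15/2 + 1323.529ms (3/2)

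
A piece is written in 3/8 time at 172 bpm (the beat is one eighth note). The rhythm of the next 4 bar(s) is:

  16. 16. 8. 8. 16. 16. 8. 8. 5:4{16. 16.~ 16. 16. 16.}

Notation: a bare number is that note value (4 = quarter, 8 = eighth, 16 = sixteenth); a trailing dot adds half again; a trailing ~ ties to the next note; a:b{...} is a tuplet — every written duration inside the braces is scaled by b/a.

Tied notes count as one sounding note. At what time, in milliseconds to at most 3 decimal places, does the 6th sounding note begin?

1. 0.0ms @ 0 + 261.628ms (3/4)
2. 261.628ms @ 3/4 + 261.628ms (3/4)
3. 523.256ms @ 3/2 + 523.256ms (3/2)
4. 1046.512ms @ 3 + 523.256ms (3/2)
5. 1569.767ms @ 9/2 + 261.628ms (3/4)
6. 1831.395ms @ 21/4 + 261.628ms (3/4)
7. 2093.023ms @ 6 + 523.256ms (3/2)
8. 2616.279ms @ 15/2 + 523.256ms (3/2)
9. 3139.535ms @ 9 + 209.302ms (3/5)
10. 3348.837ms @ 48/5 + 418.605ms (6/5)
11. 3767.442ms @ 54/5 + 209.302ms (3/5)
12. 3976.744ms @ 57/5 + 209.302ms (3/5)

note 6 onset = 21/4b = 1831.395ms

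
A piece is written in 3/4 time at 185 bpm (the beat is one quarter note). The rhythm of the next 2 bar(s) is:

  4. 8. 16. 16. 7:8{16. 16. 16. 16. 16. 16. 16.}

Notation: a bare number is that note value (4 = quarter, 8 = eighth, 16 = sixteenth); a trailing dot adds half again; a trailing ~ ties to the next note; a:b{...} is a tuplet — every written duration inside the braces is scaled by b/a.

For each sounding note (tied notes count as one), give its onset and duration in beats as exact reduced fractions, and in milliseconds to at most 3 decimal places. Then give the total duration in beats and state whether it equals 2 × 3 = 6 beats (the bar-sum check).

1) 0.0ms=0b +486.486ms=3/2b
2) 486.486ms=3/2b +243.243ms=3/4b
3) 729.73ms=9/4b +121.622ms=3/8b
4) 851.351ms=21/8b +121.622ms=3/8b
5) 972.973ms=3b +138.996ms=3/7b
6) 1111.969ms=24/7b +138.996ms=3/7b
7) 1250.965ms=27/7b +138.996ms=3/7b
8) 1389.961ms=30/7b +138.996ms=3/7b
9) 1528.958ms=33/7b +138.996ms=3/7b
10) 1667.954ms=36/7b +138.996ms=3/7b
11) 1806.95ms=39/7b +138.996ms=3/7b
Σ=6b of 6 (185bpm 3/4) — PASS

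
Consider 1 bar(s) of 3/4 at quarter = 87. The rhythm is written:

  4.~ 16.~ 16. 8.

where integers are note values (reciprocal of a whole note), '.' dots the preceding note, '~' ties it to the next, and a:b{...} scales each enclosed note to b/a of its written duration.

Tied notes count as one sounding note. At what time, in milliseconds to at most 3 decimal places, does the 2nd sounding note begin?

1. 0.0ms @ 0 + 1551.724ms (9/4)
2. 1551.724ms @ 9/4 + 517.241ms (3/4)

note 2 onset = 9/4b = 1551.724ms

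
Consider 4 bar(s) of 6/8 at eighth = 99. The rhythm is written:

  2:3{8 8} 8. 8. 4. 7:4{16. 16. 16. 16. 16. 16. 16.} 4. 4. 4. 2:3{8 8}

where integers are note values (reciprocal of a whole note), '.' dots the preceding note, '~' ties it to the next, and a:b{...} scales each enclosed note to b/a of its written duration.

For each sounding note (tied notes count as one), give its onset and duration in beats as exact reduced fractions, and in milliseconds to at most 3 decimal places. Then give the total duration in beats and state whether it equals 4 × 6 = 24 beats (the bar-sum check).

1) 0.0ms=0b +909.091ms=3/2b
2) 909.091ms=3/2b +909.091ms=3/2b
3) 1818.182ms=3b +909.091ms=3/2b
4) 2727.273ms=9/2b +909.091ms=3/2b
5) 3636.364ms=6b +1818.182ms=3b
6) 5454.545ms=9b +259.74ms=3/7b
7) 5714.286ms=66/7b +259.74ms=3/7b
8) 5974.026ms=69/7b +259.74ms=3/7b
9) 6233.766ms=72/7b +259.74ms=3/7b
10) 6493.506ms=75/7b +259.74ms=3/7b
11) 6753.247ms=78/7b +259.74ms=3/7b
12) 7012.987ms=81/7b +259.74ms=3/7b
13) 7272.727ms=12b +1818.182ms=3b
14) 9090.909ms=15b +1818.182ms=3b
15) 10909.091ms=18b +1818.182ms=3b
16) 12727.273ms=21b +909.091ms=3/2b
17) 13636.364ms=45/2b +909.091ms=3/2b
Σ=24b of 24 (99bpm 6/8) — PASS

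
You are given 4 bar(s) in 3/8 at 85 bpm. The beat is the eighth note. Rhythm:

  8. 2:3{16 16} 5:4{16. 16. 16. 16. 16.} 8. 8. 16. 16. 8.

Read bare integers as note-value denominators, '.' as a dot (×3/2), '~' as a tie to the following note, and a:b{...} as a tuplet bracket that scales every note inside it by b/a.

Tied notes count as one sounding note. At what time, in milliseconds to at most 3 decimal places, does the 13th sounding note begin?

1. 0.0ms @ 0 + 1058.824ms (3/2)
2. 1058.824ms @ 3/2 + 529.412ms (3/4)
3. 1588.235ms @ 9/4 + 529.412ms (3/4)
4. 2117.647ms @ 3 + 423.529ms (3/5)
5. 2541.176ms @ 18/5 + 423.529ms (3/5)
6. 2964.706ms @ 21/5 + 423.529ms (3/5)
7. 3388.235ms @ 24/5 + 423.529ms (3/5)
8. 3811.765ms @ 27/5 + 423.529ms (3/5)
9. 4235.294ms @ 6 + 1058.824ms (3/2)
10. 5294.118ms @ 15/2 + 1058.824ms (3/2)
11. 6352.941ms @ 9 + 529.412ms (3/4)
12. 6882.353ms @ 39/4 + 529.412ms (3/4)
13. 7411.765ms @ 21/2 + 1058.824ms (3/2)

note 13 onset = 21/2b = 7411.765ms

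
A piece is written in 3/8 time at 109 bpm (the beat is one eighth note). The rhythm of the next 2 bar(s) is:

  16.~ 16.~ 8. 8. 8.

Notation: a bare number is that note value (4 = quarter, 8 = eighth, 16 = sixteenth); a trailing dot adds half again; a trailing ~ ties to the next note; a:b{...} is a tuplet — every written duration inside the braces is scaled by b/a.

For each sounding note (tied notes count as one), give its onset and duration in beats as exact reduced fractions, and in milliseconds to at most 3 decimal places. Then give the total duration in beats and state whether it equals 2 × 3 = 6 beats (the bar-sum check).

1) 0.0ms=0b +1651.376ms=3b
2) 1651.376ms=3b +825.688ms=3/2b
3) 2477.064ms=9/2b +825.688ms=3/2b
Σ=6b of 6 (109bpm 3/8) — PASS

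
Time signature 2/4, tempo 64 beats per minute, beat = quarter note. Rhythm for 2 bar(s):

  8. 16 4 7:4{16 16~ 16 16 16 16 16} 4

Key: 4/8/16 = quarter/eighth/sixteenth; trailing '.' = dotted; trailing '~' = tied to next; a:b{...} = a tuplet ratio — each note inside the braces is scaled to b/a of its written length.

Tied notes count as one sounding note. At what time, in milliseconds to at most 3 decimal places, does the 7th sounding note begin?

note 7 onset = 18/7b = 2410.714ms

1. 0.0ms @ 0 + 703.125ms (3/4)
2. 703.125ms @ 3/4 + 234.375ms (1/4)
3. 937.5ms @ 1 + 937.5ms (1)
4. 1875.0ms @ 2 + 133.929ms (1/7)
5. 2008.929ms @ 15/7 + 267.857ms (2/7)
6. 2276.786ms @ 17/7 + 133.929ms (1/7)
7. 2410.714ms @ 18/7 + 133.929ms (1/7)
8. 2544.643ms @ 19/7 + 133.929ms (1/7)
9. 2678.571ms @ 20/7 + 133.929ms (1/7)
10. 2812.5ms @ 3 + 937.5ms (1)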